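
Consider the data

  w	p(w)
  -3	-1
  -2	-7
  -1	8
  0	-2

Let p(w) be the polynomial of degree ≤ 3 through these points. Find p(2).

-281

Evaluate each Lagrange basis at w = 2:
L_0(2) = (4)·(3)·(2)/[(-1)·(-2)·(-3)] = -4
L_1(2) = (5)·(3)·(2)/[(1)·(-1)·(-2)] = 15
L_2(2) = (5)·(4)·(2)/[(2)·(1)·(-1)] = -20
L_3(2) = (5)·(4)·(3)/[(3)·(2)·(1)] = 10
Sum: (-1)·(-4) + (-7)·(15) + 8·(-20) + (-2)·(10) = -281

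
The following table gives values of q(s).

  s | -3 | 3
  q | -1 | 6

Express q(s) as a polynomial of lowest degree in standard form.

q(s) = (7/6)s + 5/2

Build the Lagrange basis polynomials:
L_0(s) = (s - 3) / [-6] = -(1/6)s + 1/2
L_1(s) = (s + 3) / [6] = (1/6)s + 1/2
q(s) = (-1)·L_0 + 6·L_1
  (-1)·L_0(s) = (1/6)s - 1/2
  6·L_1(s) = s + 3
Adding term by term: (7/6)s + 5/2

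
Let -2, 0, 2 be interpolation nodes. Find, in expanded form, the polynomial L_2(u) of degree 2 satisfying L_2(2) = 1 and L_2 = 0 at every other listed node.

L_2(u) = (1/8)u^2 + (1/4)u

L_2(u) = (u + 2)u / [(4)·(2)]
       = (u^2 + 2u) / (8)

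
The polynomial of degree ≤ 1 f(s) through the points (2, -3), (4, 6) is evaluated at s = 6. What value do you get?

15

Evaluate each Lagrange basis at s = 6:
L_0(6) = (2)/[(-2)] = -1
L_1(6) = (4)/[(2)] = 2
Sum: (-3)·(-1) + 6·(2) = 15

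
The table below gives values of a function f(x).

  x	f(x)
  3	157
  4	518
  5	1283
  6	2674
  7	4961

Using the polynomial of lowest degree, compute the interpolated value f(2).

26

Using Newton's divided-difference form:
f[3,4] = (518 - 157) / (4 - 3) = 361
f[4,5] = (1283 - 518) / (5 - 4) = 765
f[5,6] = (2674 - 1283) / (6 - 5) = 1391
f[6,7] = (4961 - 2674) / (7 - 6) = 2287
f[3,4,5] = (765 - 361) / (5 - 3) = 202
f[4,5,6] = (1391 - 765) / (6 - 4) = 313
f[5,6,7] = (2287 - 1391) / (7 - 5) = 448
f[3,4,5,6] = (313 - 202) / (6 - 3) = 37
f[4,5,6,7] = (448 - 313) / (7 - 4) = 45
f[3,4,5,6,7] = (45 - 37) / (7 - 3) = 2
f(2) = 157 + 361·(-1) + 202·(-1)·(-2) + 37·(-1)·(-2)·(-3) + 2·(-1)·(-2)·(-3)·(-4) = 26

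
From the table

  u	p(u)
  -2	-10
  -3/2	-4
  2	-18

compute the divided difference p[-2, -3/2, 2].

-4

p[-2,-3/2] = (-4 - (-10)) / (-3/2 - (-2)) = 12
p[-3/2,2] = (-18 - (-4)) / (2 - (-3/2)) = -4
p[-2,-3/2,2] = (-4 - 12) / (2 - (-2)) = -4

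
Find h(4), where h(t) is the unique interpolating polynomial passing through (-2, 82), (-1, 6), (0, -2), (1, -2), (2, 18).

L_0(4) = (5)·(4)·(3)·(2)/[(-1)·(-2)·(-3)·(-4)] = 5
L_1(4) = (6)·(4)·(3)·(2)/[(1)·(-1)·(-2)·(-3)] = -24
L_2(4) = (6)·(5)·(3)·(2)/[(2)·(1)·(-1)·(-2)] = 45
L_3(4) = (6)·(5)·(4)·(2)/[(3)·(2)·(1)·(-1)] = -40
L_4(4) = (6)·(5)·(4)·(3)/[(4)·(3)·(2)·(1)] = 15
Sum: 82·(5) + 6·(-24) + (-2)·(45) + (-2)·(-40) + 18·(15) = 526

526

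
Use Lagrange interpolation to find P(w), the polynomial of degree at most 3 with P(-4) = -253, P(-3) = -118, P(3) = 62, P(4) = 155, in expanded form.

L_0(w) = (w + 3)(w - 3)(w - 4) / [-56] = -(1/56)w^3 + (1/14)w^2 + (9/56)w - 9/14
L_1(w) = (w + 4)(w - 3)(w - 4) / [42] = (1/42)w^3 - (1/14)w^2 - (8/21)w + 8/7
L_2(w) = (w + 4)(w + 3)(w - 4) / [-42] = -(1/42)w^3 - (1/14)w^2 + (8/21)w + 8/7
L_3(w) = (w + 4)(w + 3)(w - 3) / [56] = (1/56)w^3 + (1/14)w^2 - (9/56)w - 9/14
P(w) = (-253)·L_0 + (-118)·L_1 + 62·L_2 + 155·L_3
  (-253)·L_0(w) = (253/56)w^3 - (253/14)w^2 - (2277/56)w + 2277/14
  (-118)·L_1(w) = -(59/21)w^3 + (59/7)w^2 + (944/21)w - 944/7
  62·L_2(w) = -(31/21)w^3 - (31/7)w^2 + (496/21)w + 496/7
  155·L_3(w) = (155/56)w^3 + (155/14)w^2 - (1395/56)w - 1395/14
Adding term by term: 3w^3 - 3w^2 + 3w - 1

P(w) = 3w^3 - 3w^2 + 3w - 1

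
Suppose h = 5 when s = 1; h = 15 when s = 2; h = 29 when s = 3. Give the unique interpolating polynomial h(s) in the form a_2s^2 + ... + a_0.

h(s) = 2s^2 + 4s - 1

Build the Lagrange basis polynomials:
L_0(s) = (s - 2)(s - 3) / [2] = (1/2)s^2 - (5/2)s + 3
L_1(s) = (s - 1)(s - 3) / [-1] = -s^2 + 4s - 3
L_2(s) = (s - 1)(s - 2) / [2] = (1/2)s^2 - (3/2)s + 1
h(s) = 5·L_0 + 15·L_1 + 29·L_2
  5·L_0(s) = (5/2)s^2 - (25/2)s + 15
  15·L_1(s) = -15s^2 + 60s - 45
  29·L_2(s) = (29/2)s^2 - (87/2)s + 29
Adding term by term: 2s^2 + 4s - 1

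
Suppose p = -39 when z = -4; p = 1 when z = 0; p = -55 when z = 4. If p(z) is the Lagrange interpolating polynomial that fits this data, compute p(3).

-32

Evaluate each Lagrange basis at z = 3:
L_0(3) = (3)·(-1)/[(-4)·(-8)] = -3/32
L_1(3) = (7)·(-1)/[(4)·(-4)] = 7/16
L_2(3) = (7)·(3)/[(8)·(4)] = 21/32
Sum: (-39)·(-3/32) + 1·(7/16) + (-55)·(21/32) = -32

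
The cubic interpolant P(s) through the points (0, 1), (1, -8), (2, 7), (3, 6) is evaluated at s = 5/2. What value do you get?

11

L_0(5/2) = (3/2)·(1/2)·(-1/2)/[(-1)·(-2)·(-3)] = 1/16
L_1(5/2) = (5/2)·(1/2)·(-1/2)/[(1)·(-1)·(-2)] = -5/16
L_2(5/2) = (5/2)·(3/2)·(-1/2)/[(2)·(1)·(-1)] = 15/16
L_3(5/2) = (5/2)·(3/2)·(1/2)/[(3)·(2)·(1)] = 5/16
Sum: 1·(1/16) + (-8)·(-5/16) + 7·(15/16) + 6·(5/16) = 11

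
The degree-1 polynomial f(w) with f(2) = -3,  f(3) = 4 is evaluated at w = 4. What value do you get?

Evaluate each Lagrange basis at w = 4:
L_0(4) = (1)/[(-1)] = -1
L_1(4) = (2)/[(1)] = 2
Sum: (-3)·(-1) + 4·(2) = 11

11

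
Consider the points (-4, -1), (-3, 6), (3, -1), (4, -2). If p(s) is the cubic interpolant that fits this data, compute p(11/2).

L_0(11/2) = (17/2)·(5/2)·(3/2)/[(-1)·(-7)·(-8)] = -255/448
L_1(11/2) = (19/2)·(5/2)·(3/2)/[(1)·(-6)·(-7)] = 95/112
L_2(11/2) = (19/2)·(17/2)·(3/2)/[(7)·(6)·(-1)] = -323/112
L_3(11/2) = (19/2)·(17/2)·(5/2)/[(8)·(7)·(1)] = 1615/448
Sum: (-1)·(-255/448) + 6·(95/112) + (-1)·(-323/112) + (-2)·(1615/448) = 597/448

597/448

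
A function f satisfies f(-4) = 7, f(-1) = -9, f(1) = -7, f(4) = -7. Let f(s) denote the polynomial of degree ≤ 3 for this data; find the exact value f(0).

-128/15

Using Newton's divided-difference form:
f[-4,-1] = (-9 - 7) / (-1 - (-4)) = -16/3
f[-1,1] = (-7 - (-9)) / (1 - (-1)) = 1
f[1,4] = (-7 - (-7)) / (4 - 1) = 0
f[-4,-1,1] = (1 - (-16/3)) / (1 - (-4)) = 19/15
f[-1,1,4] = (0 - 1) / (4 - (-1)) = -1/5
f[-4,-1,1,4] = (-1/5 - 19/15) / (4 - (-4)) = -11/60
f(0) = 7 + (-16/3)·(4) + (19/15)·(4)·(1) + (-11/60)·(4)·(1)·(-1) = -128/15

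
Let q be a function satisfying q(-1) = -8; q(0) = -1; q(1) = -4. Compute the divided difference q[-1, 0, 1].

-5

q[-1,0] = (-1 - (-8)) / (0 - (-1)) = 7
q[0,1] = (-4 - (-1)) / (1 - 0) = -3
q[-1,0,1] = (-3 - 7) / (1 - (-1)) = -5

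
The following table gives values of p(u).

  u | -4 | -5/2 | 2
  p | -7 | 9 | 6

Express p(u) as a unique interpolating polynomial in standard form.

p(u) = -(17/9)u^2 - (29/18)u + 151/9

Build the Lagrange basis polynomials:
L_0(u) = (u + 5/2)(u - 2) / [9] = (1/9)u^2 + (1/18)u - 5/9
L_1(u) = (u + 4)(u - 2) / [-27/4] = -(4/27)u^2 - (8/27)u + 32/27
L_2(u) = (u + 4)(u + 5/2) / [27] = (1/27)u^2 + (13/54)u + 10/27
p(u) = (-7)·L_0 + 9·L_1 + 6·L_2
  (-7)·L_0(u) = -(7/9)u^2 - (7/18)u + 35/9
  9·L_1(u) = -(4/3)u^2 - (8/3)u + 32/3
  6·L_2(u) = (2/9)u^2 + (13/9)u + 20/9
Adding term by term: -(17/9)u^2 - (29/18)u + 151/9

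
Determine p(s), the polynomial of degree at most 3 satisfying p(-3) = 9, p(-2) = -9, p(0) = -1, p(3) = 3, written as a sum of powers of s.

p(s) = -(59/45)s^3 + (7/9)s^2 + (54/5)s - 1

Newton's divided differences:
p[-3,-2] = (-9 - 9) / (-2 - (-3)) = -18
p[-2,0] = (-1 - (-9)) / (0 - (-2)) = 4
p[0,3] = (3 - (-1)) / (3 - 0) = 4/3
p[-3,-2,0] = (4 - (-18)) / (0 - (-3)) = 22/3
p[-2,0,3] = (4/3 - 4) / (3 - (-2)) = -8/15
p[-3,-2,0,3] = (-8/15 - 22/3) / (3 - (-3)) = -59/45
p(s) = 9 + (-18)·(s + 3) + (22/3)·(s + 3)(s + 2) + (-59/45)·(s + 3)(s + 2)s
Expanding: p(s) = -(59/45)s^3 + (7/9)s^2 + (54/5)s - 1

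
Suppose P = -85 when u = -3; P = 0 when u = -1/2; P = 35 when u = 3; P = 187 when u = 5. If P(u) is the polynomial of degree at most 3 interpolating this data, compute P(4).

Evaluate each Lagrange basis at u = 4:
L_0(4) = (9/2)·(1)·(-1)/[(-5/2)·(-6)·(-8)] = 3/80
L_1(4) = (7)·(1)·(-1)/[(5/2)·(-7/2)·(-11/2)] = -8/55
L_2(4) = (7)·(9/2)·(-1)/[(6)·(7/2)·(-2)] = 3/4
L_3(4) = (7)·(9/2)·(1)/[(8)·(11/2)·(2)] = 63/176
Sum: (-85)·(3/80) + 0 + 35·(3/4) + 187·(63/176) = 90

90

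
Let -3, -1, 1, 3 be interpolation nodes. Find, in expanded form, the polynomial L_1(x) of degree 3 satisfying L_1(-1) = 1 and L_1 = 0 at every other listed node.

L_1(x) = (1/16)x^3 - (1/16)x^2 - (9/16)x + 9/16

L_1(x) = (x + 3)(x - 1)(x - 3) / [(2)·(-2)·(-4)]
       = (x^3 - x^2 - 9x + 9) / (16)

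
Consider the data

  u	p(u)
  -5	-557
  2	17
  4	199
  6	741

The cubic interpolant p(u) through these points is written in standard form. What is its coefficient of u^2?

L_0(u) = (u - 2)(u - 4)(u - 6) / [-693] = -(1/693)u^3 + (4/231)u^2 - (4/63)u + 16/231
L_1(u) = (u + 5)(u - 4)(u - 6) / [56] = (1/56)u^3 - (5/56)u^2 - (13/28)u + 15/7
L_2(u) = (u + 5)(u - 2)(u - 6) / [-36] = -(1/36)u^3 + (1/12)u^2 + (7/9)u - 5/3
L_3(u) = (u + 5)(u - 2)(u - 4) / [88] = (1/88)u^3 - (1/88)u^2 - (1/4)u + 5/11
p(u) = (-557)·L_0 + 17·L_1 + 199·L_2 + 741·L_3
Only the coefficient of u^2 is needed; take it from each L_i and combine:
(-557)·(4/231) + 17·(-5/56) + 199·(1/12) + 741·(-1/88) = -3

-3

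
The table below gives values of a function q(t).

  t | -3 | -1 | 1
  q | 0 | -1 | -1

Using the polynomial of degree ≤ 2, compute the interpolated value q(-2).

Evaluate each Lagrange basis at t = -2:
L_0(-2) = (-1)·(-3)/[(-2)·(-4)] = 3/8
L_1(-2) = (1)·(-3)/[(2)·(-2)] = 3/4
L_2(-2) = (1)·(-1)/[(4)·(2)] = -1/8
Sum: 0 + (-1)·(3/4) + (-1)·(-1/8) = -5/8

-5/8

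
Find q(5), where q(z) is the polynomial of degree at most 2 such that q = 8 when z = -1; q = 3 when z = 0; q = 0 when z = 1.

Evaluate each Lagrange basis at z = 5:
L_0(5) = (5)·(4)/[(-1)·(-2)] = 10
L_1(5) = (6)·(4)/[(1)·(-1)] = -24
L_2(5) = (6)·(5)/[(2)·(1)] = 15
Sum: 8·(10) + 3·(-24) + 0 = 8

8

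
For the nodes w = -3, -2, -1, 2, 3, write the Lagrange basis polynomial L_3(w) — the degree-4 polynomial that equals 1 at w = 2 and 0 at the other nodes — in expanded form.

L_3(w) = -(1/60)w^4 - (1/20)w^3 + (7/60)w^2 + (9/20)w + 3/10

L_3(w) = (w + 3)(w + 2)(w + 1)(w - 3) / [(5)·(4)·(3)·(-1)]
       = (w^4 + 3w^3 - 7w^2 - 27w - 18) / (-60)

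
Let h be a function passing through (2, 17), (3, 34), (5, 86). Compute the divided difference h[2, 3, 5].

3

h[2,3] = (34 - 17) / (3 - 2) = 17
h[3,5] = (86 - 34) / (5 - 3) = 26
h[2,3,5] = (26 - 17) / (5 - 2) = 3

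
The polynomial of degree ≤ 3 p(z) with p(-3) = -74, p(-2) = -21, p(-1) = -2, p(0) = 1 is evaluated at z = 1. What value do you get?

Evaluate each Lagrange basis at z = 1:
L_0(1) = (3)·(2)·(1)/[(-1)·(-2)·(-3)] = -1
L_1(1) = (4)·(2)·(1)/[(1)·(-1)·(-2)] = 4
L_2(1) = (4)·(3)·(1)/[(2)·(1)·(-1)] = -6
L_3(1) = (4)·(3)·(2)/[(3)·(2)·(1)] = 4
Sum: (-74)·(-1) + (-21)·(4) + (-2)·(-6) + 1·(4) = 6

6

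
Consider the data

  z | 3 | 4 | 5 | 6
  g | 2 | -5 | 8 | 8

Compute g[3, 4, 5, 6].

g[3,4] = (-5 - 2) / (4 - 3) = -7
g[4,5] = (8 - (-5)) / (5 - 4) = 13
g[5,6] = (8 - 8) / (6 - 5) = 0
g[3,4,5] = (13 - (-7)) / (5 - 3) = 10
g[4,5,6] = (0 - 13) / (6 - 4) = -13/2
g[3,4,5,6] = (-13/2 - 10) / (6 - 3) = -11/2

-11/2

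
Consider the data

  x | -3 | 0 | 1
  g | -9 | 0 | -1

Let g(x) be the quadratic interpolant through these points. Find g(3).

Using Newton's divided-difference form:
g[-3,0] = (0 - (-9)) / (0 - (-3)) = 3
g[0,1] = (-1 - 0) / (1 - 0) = -1
g[-3,0,1] = (-1 - 3) / (1 - (-3)) = -1
g(3) = -9 + 3·(6) + (-1)·(6)·(3) = -9

-9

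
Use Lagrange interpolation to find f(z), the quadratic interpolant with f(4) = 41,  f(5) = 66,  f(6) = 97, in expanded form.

Build the Lagrange basis polynomials:
L_0(z) = (z - 5)(z - 6) / [2] = (1/2)z^2 - (11/2)z + 15
L_1(z) = (z - 4)(z - 6) / [-1] = -z^2 + 10z - 24
L_2(z) = (z - 4)(z - 5) / [2] = (1/2)z^2 - (9/2)z + 10
f(z) = 41·L_0 + 66·L_1 + 97·L_2
  41·L_0(z) = (41/2)z^2 - (451/2)z + 615
  66·L_1(z) = -66z^2 + 660z - 1584
  97·L_2(z) = (97/2)z^2 - (873/2)z + 970
Adding term by term: 3z^2 - 2z + 1

f(z) = 3z^2 - 2z + 1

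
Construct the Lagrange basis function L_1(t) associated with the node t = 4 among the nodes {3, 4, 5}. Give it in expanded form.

L_1(t) = -t^2 + 8t - 15

L_1(t) = (t - 3)(t - 5) / [(1)·(-1)]
       = (t^2 - 8t + 15) / (-1)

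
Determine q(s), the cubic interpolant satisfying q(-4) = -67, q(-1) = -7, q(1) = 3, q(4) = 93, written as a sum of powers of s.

Build the Lagrange basis polynomials:
L_0(s) = (s + 1)(s - 1)(s - 4) / [-120] = -(1/120)s^3 + (1/30)s^2 + (1/120)s - 1/30
L_1(s) = (s + 4)(s - 1)(s - 4) / [30] = (1/30)s^3 - (1/30)s^2 - (8/15)s + 8/15
L_2(s) = (s + 4)(s + 1)(s - 4) / [-30] = -(1/30)s^3 - (1/30)s^2 + (8/15)s + 8/15
L_3(s) = (s + 4)(s + 1)(s - 1) / [120] = (1/120)s^3 + (1/30)s^2 - (1/120)s - 1/30
q(s) = (-67)·L_0 + (-7)·L_1 + 3·L_2 + 93·L_3
  (-67)·L_0(s) = (67/120)s^3 - (67/30)s^2 - (67/120)s + 67/30
  (-7)·L_1(s) = -(7/30)s^3 + (7/30)s^2 + (56/15)s - 56/15
  3·L_2(s) = -(1/10)s^3 - (1/10)s^2 + (8/5)s + 8/5
  93·L_3(s) = (31/40)s^3 + (31/10)s^2 - (31/40)s - 31/10
Adding term by term: s^3 + s^2 + 4s - 3

q(s) = s^3 + s^2 + 4s - 3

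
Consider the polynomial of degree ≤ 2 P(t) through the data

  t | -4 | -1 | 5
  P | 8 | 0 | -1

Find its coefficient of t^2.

Build the Lagrange basis polynomials:
L_0(t) = (t + 1)(t - 5) / [27] = (1/27)t^2 - (4/27)t - 5/27
L_1(t) = (t + 4)(t - 5) / [-18] = -(1/18)t^2 + (1/18)t + 10/9
L_2(t) = (t + 4)(t + 1) / [54] = (1/54)t^2 + (5/54)t + 2/27
P(t) = 8·L_0 + 0·L_1 + (-1)·L_2
Only the coefficient of t^2 is needed; take it from each L_i and combine:
8·(1/27) + 0·(-1/18) + (-1)·(1/54) = 5/18

5/18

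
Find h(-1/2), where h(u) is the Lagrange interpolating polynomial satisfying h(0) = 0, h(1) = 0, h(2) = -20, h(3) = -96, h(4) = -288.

Evaluate each Lagrange basis at u = -1/2:
L_0(-1/2) = (-3/2)·(-5/2)·(-7/2)·(-9/2)/[(-1)·(-2)·(-3)·(-4)] = 315/128
L_1(-1/2) = (-1/2)·(-5/2)·(-7/2)·(-9/2)/[(1)·(-1)·(-2)·(-3)] = -105/32
L_2(-1/2) = (-1/2)·(-3/2)·(-7/2)·(-9/2)/[(2)·(1)·(-1)·(-2)] = 189/64
L_3(-1/2) = (-1/2)·(-3/2)·(-5/2)·(-9/2)/[(3)·(2)·(1)·(-1)] = -45/32
L_4(-1/2) = (-1/2)·(-3/2)·(-5/2)·(-7/2)/[(4)·(3)·(2)·(1)] = 35/128
Sum: 0 + 0 + (-20)·(189/64) + (-96)·(-45/32) + (-288)·(35/128) = -45/16

-45/16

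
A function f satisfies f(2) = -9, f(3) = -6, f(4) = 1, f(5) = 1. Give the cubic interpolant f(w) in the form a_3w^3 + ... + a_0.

L_0(w) = (w - 3)(w - 4)(w - 5) / [-6] = -(1/6)w^3 + 2w^2 - (47/6)w + 10
L_1(w) = (w - 2)(w - 4)(w - 5) / [2] = (1/2)w^3 - (11/2)w^2 + 19w - 20
L_2(w) = (w - 2)(w - 3)(w - 5) / [-2] = -(1/2)w^3 + 5w^2 - (31/2)w + 15
L_3(w) = (w - 2)(w - 3)(w - 4) / [6] = (1/6)w^3 - (3/2)w^2 + (13/3)w - 4
f(w) = (-9)·L_0 + (-6)·L_1 + 1·L_2 + 1·L_3
  (-9)·L_0(w) = (3/2)w^3 - 18w^2 + (141/2)w - 90
  (-6)·L_1(w) = -3w^3 + 33w^2 - 114w + 120
  1·L_2(w) = -(1/2)w^3 + 5w^2 - (31/2)w + 15
  1·L_3(w) = (1/6)w^3 - (3/2)w^2 + (13/3)w - 4
Adding term by term: -(11/6)w^3 + (37/2)w^2 - (164/3)w + 41

f(w) = -(11/6)w^3 + (37/2)w^2 - (164/3)w + 41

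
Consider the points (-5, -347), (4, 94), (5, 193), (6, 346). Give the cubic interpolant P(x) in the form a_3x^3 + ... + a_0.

Build the Lagrange basis polynomials:
L_0(x) = (x - 4)(x - 5)(x - 6) / [-990] = -(1/990)x^3 + (1/66)x^2 - (37/495)x + 4/33
L_1(x) = (x + 5)(x - 5)(x - 6) / [18] = (1/18)x^3 - (1/3)x^2 - (25/18)x + 25/3
L_2(x) = (x + 5)(x - 4)(x - 6) / [-10] = -(1/10)x^3 + (1/2)x^2 + (13/5)x - 12
L_3(x) = (x + 5)(x - 4)(x - 5) / [22] = (1/22)x^3 - (2/11)x^2 - (25/22)x + 50/11
P(x) = (-347)·L_0 + 94·L_1 + 193·L_2 + 346·L_3
  (-347)·L_0(x) = (347/990)x^3 - (347/66)x^2 + (12839/495)x - 1388/33
  94·L_1(x) = (47/9)x^3 - (94/3)x^2 - (1175/9)x + 2350/3
  193·L_2(x) = -(193/10)x^3 + (193/2)x^2 + (2509/5)x - 2316
  346·L_3(x) = (173/11)x^3 - (692/11)x^2 - (4325/11)x + 17300/11
Adding term by term: 2x^3 - 3x^2 + 4x - 2

P(x) = 2x^3 - 3x^2 + 4x - 2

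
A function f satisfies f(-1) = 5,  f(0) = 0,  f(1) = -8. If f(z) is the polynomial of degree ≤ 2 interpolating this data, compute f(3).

L_0(3) = (3)·(2)/[(-1)·(-2)] = 3
L_1(3) = (4)·(2)/[(1)·(-1)] = -8
L_2(3) = (4)·(3)/[(2)·(1)] = 6
Sum: 5·(3) + 0 + (-8)·(6) = -33

-33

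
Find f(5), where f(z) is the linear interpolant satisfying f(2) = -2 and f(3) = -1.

L_0(5) = (2)/[(-1)] = -2
L_1(5) = (3)/[(1)] = 3
Sum: (-2)·(-2) + (-1)·(3) = 1

1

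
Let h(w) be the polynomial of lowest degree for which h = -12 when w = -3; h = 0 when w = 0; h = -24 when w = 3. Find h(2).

Using Newton's divided-difference form:
h[-3,0] = (0 - (-12)) / (0 - (-3)) = 4
h[0,3] = (-24 - 0) / (3 - 0) = -8
h[-3,0,3] = (-8 - 4) / (3 - (-3)) = -2
h(2) = -12 + 4·(5) + (-2)·(5)·(2) = -12

-12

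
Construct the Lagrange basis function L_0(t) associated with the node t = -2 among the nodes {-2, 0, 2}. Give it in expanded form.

L_0(t) = t(t - 2) / [(-2)·(-4)]
       = (t^2 - 2t) / (8)

L_0(t) = (1/8)t^2 - (1/4)t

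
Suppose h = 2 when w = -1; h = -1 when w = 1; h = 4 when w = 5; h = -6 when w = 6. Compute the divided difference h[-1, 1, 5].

11/24

h[-1,1] = (-1 - 2) / (1 - (-1)) = -3/2
h[1,5] = (4 - (-1)) / (5 - 1) = 5/4
h[-1,1,5] = (5/4 - (-3/2)) / (5 - (-1)) = 11/24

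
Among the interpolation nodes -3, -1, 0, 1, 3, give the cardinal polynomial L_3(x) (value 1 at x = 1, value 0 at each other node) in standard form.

L_3(x) = -(1/16)x^4 - (1/16)x^3 + (9/16)x^2 + (9/16)x

L_3(x) = (x + 3)(x + 1)x(x - 3) / [(4)·(2)·(1)·(-2)]
       = (x^4 + x^3 - 9x^2 - 9x) / (-16)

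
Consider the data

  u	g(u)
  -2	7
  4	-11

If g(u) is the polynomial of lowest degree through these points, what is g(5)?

L_0(5) = (1)/[(-6)] = -1/6
L_1(5) = (7)/[(6)] = 7/6
Sum: 7·(-1/6) + (-11)·(7/6) = -14

-14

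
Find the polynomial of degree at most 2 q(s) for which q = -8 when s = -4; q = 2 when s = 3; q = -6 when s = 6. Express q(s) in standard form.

Build the Lagrange basis polynomials:
L_0(s) = (s - 3)(s - 6) / [70] = (1/70)s^2 - (9/70)s + 9/35
L_1(s) = (s + 4)(s - 6) / [-21] = -(1/21)s^2 + (2/21)s + 8/7
L_2(s) = (s + 4)(s - 3) / [30] = (1/30)s^2 + (1/30)s - 2/5
q(s) = (-8)·L_0 + 2·L_1 + (-6)·L_2
  (-8)·L_0(s) = -(4/35)s^2 + (36/35)s - 72/35
  2·L_1(s) = -(2/21)s^2 + (4/21)s + 16/7
  (-6)·L_2(s) = -(1/5)s^2 - (1/5)s + 12/5
Adding term by term: -(43/105)s^2 + (107/105)s + 92/35

q(s) = -(43/105)s^2 + (107/105)s + 92/35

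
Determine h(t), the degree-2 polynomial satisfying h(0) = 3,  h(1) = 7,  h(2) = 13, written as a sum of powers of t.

Build the Lagrange basis polynomials:
L_0(t) = (t - 1)(t - 2) / [2] = (1/2)t^2 - (3/2)t + 1
L_1(t) = t(t - 2) / [-1] = -t^2 + 2t
L_2(t) = t(t - 1) / [2] = (1/2)t^2 - (1/2)t
h(t) = 3·L_0 + 7·L_1 + 13·L_2
  3·L_0(t) = (3/2)t^2 - (9/2)t + 3
  7·L_1(t) = -7t^2 + 14t
  13·L_2(t) = (13/2)t^2 - (13/2)t
Adding term by term: t^2 + 3t + 3

h(t) = t^2 + 3t + 3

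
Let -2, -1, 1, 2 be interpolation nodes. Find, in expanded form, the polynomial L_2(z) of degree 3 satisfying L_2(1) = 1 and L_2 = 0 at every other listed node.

L_2(z) = -(1/6)z^3 - (1/6)z^2 + (2/3)z + 2/3

L_2(z) = (z + 2)(z + 1)(z - 2) / [(3)·(2)·(-1)]
       = (z^3 + z^2 - 4z - 4) / (-6)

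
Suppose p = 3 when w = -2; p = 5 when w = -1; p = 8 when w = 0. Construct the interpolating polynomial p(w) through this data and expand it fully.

p(w) = (1/2)w^2 + (7/2)w + 8

Newton's divided differences:
p[-2,-1] = (5 - 3) / (-1 - (-2)) = 2
p[-1,0] = (8 - 5) / (0 - (-1)) = 3
p[-2,-1,0] = (3 - 2) / (0 - (-2)) = 1/2
p(w) = 3 + 2·(w + 2) + (1/2)·(w + 2)(w + 1)
Expanding: p(w) = (1/2)w^2 + (7/2)w + 8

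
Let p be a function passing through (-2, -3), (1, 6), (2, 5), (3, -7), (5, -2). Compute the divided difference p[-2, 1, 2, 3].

-9/10

p[-2,1] = (6 - (-3)) / (1 - (-2)) = 3
p[1,2] = (5 - 6) / (2 - 1) = -1
p[2,3] = (-7 - 5) / (3 - 2) = -12
p[-2,1,2] = (-1 - 3) / (2 - (-2)) = -1
p[1,2,3] = (-12 - (-1)) / (3 - 1) = -11/2
p[-2,1,2,3] = (-11/2 - (-1)) / (3 - (-2)) = -9/10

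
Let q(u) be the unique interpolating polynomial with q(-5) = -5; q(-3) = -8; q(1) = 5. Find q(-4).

Using Newton's divided-difference form:
q[-5,-3] = (-8 - (-5)) / (-3 - (-5)) = -3/2
q[-3,1] = (5 - (-8)) / (1 - (-3)) = 13/4
q[-5,-3,1] = (13/4 - (-3/2)) / (1 - (-5)) = 19/24
q(-4) = -5 + (-3/2)·(1) + (19/24)·(1)·(-1) = -175/24

-175/24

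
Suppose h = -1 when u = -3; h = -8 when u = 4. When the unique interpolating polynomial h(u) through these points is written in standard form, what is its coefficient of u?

L_0(u) = (u - 4) / [-7] = -(1/7)u + 4/7
L_1(u) = (u + 3) / [7] = (1/7)u + 3/7
h(u) = (-1)·L_0 + (-8)·L_1
Only the coefficient of u is needed; take it from each L_i and combine:
(-1)·(-1/7) + (-8)·(1/7) = -1

-1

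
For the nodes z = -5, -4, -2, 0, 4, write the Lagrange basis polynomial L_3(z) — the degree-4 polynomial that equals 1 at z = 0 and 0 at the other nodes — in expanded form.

L_3(z) = -(1/160)z^4 - (7/160)z^3 + (3/80)z^2 + (7/10)z + 1

L_3(z) = (z + 5)(z + 4)(z + 2)(z - 4) / [(5)·(4)·(2)·(-4)]
       = (z^4 + 7z^3 - 6z^2 - 112z - 160) / (-160)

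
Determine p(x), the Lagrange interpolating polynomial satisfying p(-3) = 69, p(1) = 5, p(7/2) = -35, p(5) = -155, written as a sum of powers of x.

p(x) = -2x^3 + 3x^2 + 4x

Build the Lagrange basis polynomials:
L_0(x) = (x - 1)(x - 7/2)(x - 5) / [-208] = -(1/208)x^3 + (19/416)x^2 - (1/8)x + 35/416
L_1(x) = (x + 3)(x - 7/2)(x - 5) / [40] = (1/40)x^3 - (11/80)x^2 - (1/5)x + 21/16
L_2(x) = (x + 3)(x - 1)(x - 5) / [-195/8] = -(8/195)x^3 + (8/65)x^2 + (8/15)x - 8/13
L_3(x) = (x + 3)(x - 1)(x - 7/2) / [48] = (1/48)x^3 - (1/32)x^2 - (5/24)x + 7/32
p(x) = 69·L_0 + 5·L_1 + (-35)·L_2 + (-155)·L_3
  69·L_0(x) = -(69/208)x^3 + (1311/416)x^2 - (69/8)x + 2415/416
  5·L_1(x) = (1/8)x^3 - (11/16)x^2 - x + 105/16
  (-35)·L_2(x) = (56/39)x^3 - (56/13)x^2 - (56/3)x + 280/13
  (-155)·L_3(x) = -(155/48)x^3 + (155/32)x^2 + (775/24)x - 1085/32
Adding term by term: -2x^3 + 3x^2 + 4x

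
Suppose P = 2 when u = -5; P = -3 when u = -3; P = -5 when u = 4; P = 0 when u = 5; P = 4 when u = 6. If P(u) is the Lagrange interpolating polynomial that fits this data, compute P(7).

Evaluate each Lagrange basis at u = 7:
L_0(7) = (10)·(3)·(2)·(1)/[(-2)·(-9)·(-10)·(-11)] = 1/33
L_1(7) = (12)·(3)·(2)·(1)/[(2)·(-7)·(-8)·(-9)] = -1/14
L_2(7) = (12)·(10)·(2)·(1)/[(9)·(7)·(-1)·(-2)] = 40/21
L_3(7) = (12)·(10)·(3)·(1)/[(10)·(8)·(1)·(-1)] = -9/2
L_4(7) = (12)·(10)·(3)·(2)/[(11)·(9)·(2)·(1)] = 40/11
Sum: 2·(1/33) + (-3)·(-1/14) + (-5)·(40/21) + 0 + 4·(40/11) = 2447/462

2447/462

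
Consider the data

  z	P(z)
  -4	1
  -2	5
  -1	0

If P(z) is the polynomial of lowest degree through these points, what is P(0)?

-29/3

Evaluate each Lagrange basis at z = 0:
L_0(0) = (2)·(1)/[(-2)·(-3)] = 1/3
L_1(0) = (4)·(1)/[(2)·(-1)] = -2
L_2(0) = (4)·(2)/[(3)·(1)] = 8/3
Sum: 1·(1/3) + 5·(-2) + 0 = -29/3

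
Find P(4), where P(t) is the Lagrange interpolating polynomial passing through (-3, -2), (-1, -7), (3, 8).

407/24

Evaluate each Lagrange basis at t = 4:
L_0(4) = (5)·(1)/[(-2)·(-6)] = 5/12
L_1(4) = (7)·(1)/[(2)·(-4)] = -7/8
L_2(4) = (7)·(5)/[(6)·(4)] = 35/24
Sum: (-2)·(5/12) + (-7)·(-7/8) + 8·(35/24) = 407/24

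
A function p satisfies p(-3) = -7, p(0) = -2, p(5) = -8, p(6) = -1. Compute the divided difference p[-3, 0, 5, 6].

p[-3,0] = (-2 - (-7)) / (0 - (-3)) = 5/3
p[0,5] = (-8 - (-2)) / (5 - 0) = -6/5
p[5,6] = (-1 - (-8)) / (6 - 5) = 7
p[-3,0,5] = (-6/5 - 5/3) / (5 - (-3)) = -43/120
p[0,5,6] = (7 - (-6/5)) / (6 - 0) = 41/30
p[-3,0,5,6] = (41/30 - (-43/120)) / (6 - (-3)) = 23/120

23/120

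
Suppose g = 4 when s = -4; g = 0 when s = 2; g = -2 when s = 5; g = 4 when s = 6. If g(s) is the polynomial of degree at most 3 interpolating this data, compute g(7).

15

Evaluate each Lagrange basis at s = 7:
L_0(7) = (5)·(2)·(1)/[(-6)·(-9)·(-10)] = -1/54
L_1(7) = (11)·(2)·(1)/[(6)·(-3)·(-4)] = 11/36
L_2(7) = (11)·(5)·(1)/[(9)·(3)·(-1)] = -55/27
L_3(7) = (11)·(5)·(2)/[(10)·(4)·(1)] = 11/4
Sum: 4·(-1/54) + 0 + (-2)·(-55/27) + 4·(11/4) = 15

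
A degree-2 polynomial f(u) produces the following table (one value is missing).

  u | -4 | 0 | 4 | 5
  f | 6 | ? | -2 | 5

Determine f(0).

The 3 known values determine f uniquely (degree ≤ 2).
Evaluate each Lagrange basis at u = 0:
L_0(0) = (-4)·(-5)/[(-8)·(-9)] = 5/18
L_1(0) = (4)·(-5)/[(8)·(-1)] = 5/2
L_2(0) = (4)·(-4)/[(9)·(1)] = -16/9
Sum: 6·(5/18) + (-2)·(5/2) + 5·(-16/9) = -110/9

-110/9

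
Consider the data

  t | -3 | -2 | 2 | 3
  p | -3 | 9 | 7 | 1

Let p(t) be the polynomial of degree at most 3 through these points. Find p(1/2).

L_0(1/2) = (5/2)·(-3/2)·(-5/2)/[(-1)·(-5)·(-6)] = -5/16
L_1(1/2) = (7/2)·(-3/2)·(-5/2)/[(1)·(-4)·(-5)] = 21/32
L_2(1/2) = (7/2)·(5/2)·(-5/2)/[(5)·(4)·(-1)] = 35/32
L_3(1/2) = (7/2)·(5/2)·(-3/2)/[(6)·(5)·(1)] = -7/16
Sum: (-3)·(-5/16) + 9·(21/32) + 7·(35/32) + 1·(-7/16) = 225/16

225/16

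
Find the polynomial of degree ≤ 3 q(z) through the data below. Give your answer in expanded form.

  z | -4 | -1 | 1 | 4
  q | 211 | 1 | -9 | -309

q(z) = -4z^3 - 3z^2 - z - 1

L_0(z) = (z + 1)(z - 1)(z - 4) / [-120] = -(1/120)z^3 + (1/30)z^2 + (1/120)z - 1/30
L_1(z) = (z + 4)(z - 1)(z - 4) / [30] = (1/30)z^3 - (1/30)z^2 - (8/15)z + 8/15
L_2(z) = (z + 4)(z + 1)(z - 4) / [-30] = -(1/30)z^3 - (1/30)z^2 + (8/15)z + 8/15
L_3(z) = (z + 4)(z + 1)(z - 1) / [120] = (1/120)z^3 + (1/30)z^2 - (1/120)z - 1/30
q(z) = 211·L_0 + 1·L_1 + (-9)·L_2 + (-309)·L_3
  211·L_0(z) = -(211/120)z^3 + (211/30)z^2 + (211/120)z - 211/30
  1·L_1(z) = (1/30)z^3 - (1/30)z^2 - (8/15)z + 8/15
  (-9)·L_2(z) = (3/10)z^3 + (3/10)z^2 - (24/5)z - 24/5
  (-309)·L_3(z) = -(103/40)z^3 - (103/10)z^2 + (103/40)z + 103/10
Adding term by term: -4z^3 - 3z^2 - z - 1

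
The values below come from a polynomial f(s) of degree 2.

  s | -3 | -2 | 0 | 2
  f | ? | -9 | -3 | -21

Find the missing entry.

The 3 known values determine f uniquely (degree ≤ 2).
Evaluate each Lagrange basis at s = -3:
L_0(-3) = (-3)·(-5)/[(-2)·(-4)] = 15/8
L_1(-3) = (-1)·(-5)/[(2)·(-2)] = -5/4
L_2(-3) = (-1)·(-3)/[(4)·(2)] = 3/8
Sum: (-9)·(15/8) + (-3)·(-5/4) + (-21)·(3/8) = -21

-21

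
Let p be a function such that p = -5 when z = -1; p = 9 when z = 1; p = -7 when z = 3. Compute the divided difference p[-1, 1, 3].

-15/4

p[-1,1] = (9 - (-5)) / (1 - (-1)) = 7
p[1,3] = (-7 - 9) / (3 - 1) = -8
p[-1,1,3] = (-8 - 7) / (3 - (-1)) = -15/4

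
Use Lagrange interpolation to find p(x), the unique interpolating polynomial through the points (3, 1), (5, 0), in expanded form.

p(x) = -(1/2)x + 5/2

Build the Lagrange basis polynomials:
L_0(x) = (x - 5) / [-2] = -(1/2)x + 5/2
L_1(x) = (x - 3) / [2] = (1/2)x - 3/2
p(x) = 1·L_0 + 0·L_1
  1·L_0(x) = -(1/2)x + 5/2
  0·L_1(x) = 0
Adding term by term: -(1/2)x + 5/2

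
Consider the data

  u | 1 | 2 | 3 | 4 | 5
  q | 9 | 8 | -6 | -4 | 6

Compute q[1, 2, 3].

-13/2

q[1,2] = (8 - 9) / (2 - 1) = -1
q[2,3] = (-6 - 8) / (3 - 2) = -14
q[1,2,3] = (-14 - (-1)) / (3 - 1) = -13/2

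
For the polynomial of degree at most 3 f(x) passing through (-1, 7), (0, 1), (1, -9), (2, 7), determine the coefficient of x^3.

5

L_0(x) = x(x - 1)(x - 2) / [-6] = -(1/6)x^3 + (1/2)x^2 - (1/3)x
L_1(x) = (x + 1)(x - 1)(x - 2) / [2] = (1/2)x^3 - x^2 - (1/2)x + 1
L_2(x) = (x + 1)x(x - 2) / [-2] = -(1/2)x^3 + (1/2)x^2 + x
L_3(x) = (x + 1)x(x - 1) / [6] = (1/6)x^3 - (1/6)x
f(x) = 7·L_0 + 1·L_1 + (-9)·L_2 + 7·L_3
Only the coefficient of x^3 is needed; take it from each L_i and combine:
7·(-1/6) + 1·(1/2) + (-9)·(-1/2) + 7·(1/6) = 5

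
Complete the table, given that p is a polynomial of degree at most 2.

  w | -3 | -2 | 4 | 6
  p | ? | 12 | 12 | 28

19

The 3 known values determine p uniquely (degree ≤ 2).
Evaluate each Lagrange basis at w = -3:
L_0(-3) = (-7)·(-9)/[(-6)·(-8)] = 21/16
L_1(-3) = (-1)·(-9)/[(6)·(-2)] = -3/4
L_2(-3) = (-1)·(-7)/[(8)·(2)] = 7/16
Sum: 12·(21/16) + 12·(-3/4) + 28·(7/16) = 19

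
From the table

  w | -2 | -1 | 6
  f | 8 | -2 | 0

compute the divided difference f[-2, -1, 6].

9/7

f[-2,-1] = (-2 - 8) / (-1 - (-2)) = -10
f[-1,6] = (0 - (-2)) / (6 - (-1)) = 2/7
f[-2,-1,6] = (2/7 - (-10)) / (6 - (-2)) = 9/7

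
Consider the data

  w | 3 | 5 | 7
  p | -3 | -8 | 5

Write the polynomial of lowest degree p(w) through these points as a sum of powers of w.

p(w) = (9/4)w^2 - (41/2)w + 153/4

Newton's divided differences:
p[3,5] = (-8 - (-3)) / (5 - 3) = -5/2
p[5,7] = (5 - (-8)) / (7 - 5) = 13/2
p[3,5,7] = (13/2 - (-5/2)) / (7 - 3) = 9/4
p(w) = -3 + (-5/2)·(w - 3) + (9/4)·(w - 3)(w - 5)
Expanding: p(w) = (9/4)w^2 - (41/2)w + 153/4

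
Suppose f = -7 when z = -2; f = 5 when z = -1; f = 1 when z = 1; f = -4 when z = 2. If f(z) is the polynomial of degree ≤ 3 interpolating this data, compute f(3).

L_0(3) = (4)·(2)·(1)/[(-1)·(-3)·(-4)] = -2/3
L_1(3) = (5)·(2)·(1)/[(1)·(-2)·(-3)] = 5/3
L_2(3) = (5)·(4)·(1)/[(3)·(2)·(-1)] = -10/3
L_3(3) = (5)·(4)·(2)/[(4)·(3)·(1)] = 10/3
Sum: (-7)·(-2/3) + 5·(5/3) + 1·(-10/3) + (-4)·(10/3) = -11/3

-11/3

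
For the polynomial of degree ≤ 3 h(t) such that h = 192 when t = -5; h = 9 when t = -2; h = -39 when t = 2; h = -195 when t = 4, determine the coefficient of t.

Build the Lagrange basis polynomials:
L_0(t) = (t + 2)(t - 2)(t - 4) / [-189] = -(1/189)t^3 + (4/189)t^2 + (4/189)t - 16/189
L_1(t) = (t + 5)(t - 2)(t - 4) / [72] = (1/72)t^3 - (1/72)t^2 - (11/36)t + 5/9
L_2(t) = (t + 5)(t + 2)(t - 4) / [-56] = -(1/56)t^3 - (3/56)t^2 + (9/28)t + 5/7
L_3(t) = (t + 5)(t + 2)(t - 2) / [108] = (1/108)t^3 + (5/108)t^2 - (1/27)t - 5/27
h(t) = 192·L_0 + 9·L_1 + (-39)·L_2 + (-195)·L_3
Only the coefficient of t is needed; take it from each L_i and combine:
192·(4/189) + 9·(-11/36) + (-39)·(9/28) + (-195)·(-1/27) = -4

-4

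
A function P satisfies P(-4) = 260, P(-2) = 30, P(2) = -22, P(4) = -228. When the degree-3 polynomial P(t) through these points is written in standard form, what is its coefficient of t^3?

Build the Lagrange basis polynomials:
L_0(t) = (t + 2)(t - 2)(t - 4) / [-96] = -(1/96)t^3 + (1/24)t^2 + (1/24)t - 1/6
L_1(t) = (t + 4)(t - 2)(t - 4) / [48] = (1/48)t^3 - (1/24)t^2 - (1/3)t + 2/3
L_2(t) = (t + 4)(t + 2)(t - 4) / [-48] = -(1/48)t^3 - (1/24)t^2 + (1/3)t + 2/3
L_3(t) = (t + 4)(t + 2)(t - 2) / [96] = (1/96)t^3 + (1/24)t^2 - (1/24)t - 1/6
P(t) = 260·L_0 + 30·L_1 + (-22)·L_2 + (-228)·L_3
Only the coefficient of t^3 is needed; take it from each L_i and combine:
260·(-1/96) + 30·(1/48) + (-22)·(-1/48) + (-228)·(1/96) = -4

-4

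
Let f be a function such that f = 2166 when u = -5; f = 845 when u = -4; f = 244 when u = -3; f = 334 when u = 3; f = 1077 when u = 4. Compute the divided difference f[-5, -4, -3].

360

f[-5,-4] = (845 - 2166) / (-4 - (-5)) = -1321
f[-4,-3] = (244 - 845) / (-3 - (-4)) = -601
f[-5,-4,-3] = (-601 - (-1321)) / (-3 - (-5)) = 360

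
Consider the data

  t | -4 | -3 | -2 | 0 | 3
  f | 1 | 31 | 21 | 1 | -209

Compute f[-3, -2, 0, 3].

f[-3,-2] = (21 - 31) / (-2 - (-3)) = -10
f[-2,0] = (1 - 21) / (0 - (-2)) = -10
f[0,3] = (-209 - 1) / (3 - 0) = -70
f[-3,-2,0] = (-10 - (-10)) / (0 - (-3)) = 0
f[-2,0,3] = (-70 - (-10)) / (3 - (-2)) = -12
f[-3,-2,0,3] = (-12 - 0) / (3 - (-3)) = -2

-2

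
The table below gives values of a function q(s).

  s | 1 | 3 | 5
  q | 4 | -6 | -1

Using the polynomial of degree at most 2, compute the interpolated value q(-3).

69

L_0(-3) = (-6)·(-8)/[(-2)·(-4)] = 6
L_1(-3) = (-4)·(-8)/[(2)·(-2)] = -8
L_2(-3) = (-4)·(-6)/[(4)·(2)] = 3
Sum: 4·(6) + (-6)·(-8) + (-1)·(3) = 69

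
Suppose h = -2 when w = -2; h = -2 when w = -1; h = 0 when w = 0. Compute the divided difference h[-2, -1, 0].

1

h[-2,-1] = (-2 - (-2)) / (-1 - (-2)) = 0
h[-1,0] = (0 - (-2)) / (0 - (-1)) = 2
h[-2,-1,0] = (2 - 0) / (0 - (-2)) = 1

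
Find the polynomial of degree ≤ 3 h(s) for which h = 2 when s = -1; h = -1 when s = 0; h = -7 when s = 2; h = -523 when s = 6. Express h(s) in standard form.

h(s) = -3s^3 + 3s^2 + 3s - 1

L_0(s) = s(s - 2)(s - 6) / [-21] = -(1/21)s^3 + (8/21)s^2 - (4/7)s
L_1(s) = (s + 1)(s - 2)(s - 6) / [12] = (1/12)s^3 - (7/12)s^2 + (1/3)s + 1
L_2(s) = (s + 1)s(s - 6) / [-24] = -(1/24)s^3 + (5/24)s^2 + (1/4)s
L_3(s) = (s + 1)s(s - 2) / [168] = (1/168)s^3 - (1/168)s^2 - (1/84)s
h(s) = 2·L_0 + (-1)·L_1 + (-7)·L_2 + (-523)·L_3
  2·L_0(s) = -(2/21)s^3 + (16/21)s^2 - (8/7)s
  (-1)·L_1(s) = -(1/12)s^3 + (7/12)s^2 - (1/3)s - 1
  (-7)·L_2(s) = (7/24)s^3 - (35/24)s^2 - (7/4)s
  (-523)·L_3(s) = -(523/168)s^3 + (523/168)s^2 + (523/84)s
Adding term by term: -3s^3 + 3s^2 + 3s - 1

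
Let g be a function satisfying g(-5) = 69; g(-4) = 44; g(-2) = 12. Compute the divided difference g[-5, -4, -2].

g[-5,-4] = (44 - 69) / (-4 - (-5)) = -25
g[-4,-2] = (12 - 44) / (-2 - (-4)) = -16
g[-5,-4,-2] = (-16 - (-25)) / (-2 - (-5)) = 3

3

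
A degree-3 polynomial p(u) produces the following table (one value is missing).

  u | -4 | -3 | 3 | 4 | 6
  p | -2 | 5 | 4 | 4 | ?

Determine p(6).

The 4 known values determine p uniquely (degree ≤ 3).
L_0(6) = (9)·(3)·(2)/[(-1)·(-7)·(-8)] = -27/28
L_1(6) = (10)·(3)·(2)/[(1)·(-6)·(-7)] = 10/7
L_2(6) = (10)·(9)·(2)/[(7)·(6)·(-1)] = -30/7
L_3(6) = (10)·(9)·(3)/[(8)·(7)·(1)] = 135/28
Sum: (-2)·(-27/28) + 5·(10/7) + 4·(-30/7) + 4·(135/28) = 157/14

157/14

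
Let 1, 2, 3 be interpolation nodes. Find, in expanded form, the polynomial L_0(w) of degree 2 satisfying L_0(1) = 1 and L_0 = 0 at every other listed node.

L_0(w) = (1/2)w^2 - (5/2)w + 3

L_0(w) = (w - 2)(w - 3) / [(-1)·(-2)]
       = (w^2 - 5w + 6) / (2)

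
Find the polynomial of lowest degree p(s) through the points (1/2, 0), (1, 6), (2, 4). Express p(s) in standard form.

Build the Lagrange basis polynomials:
L_0(s) = (s - 1)(s - 2) / [3/4] = (4/3)s^2 - 4s + 8/3
L_1(s) = (s - 1/2)(s - 2) / [-1/2] = -2s^2 + 5s - 2
L_2(s) = (s - 1/2)(s - 1) / [3/2] = (2/3)s^2 - s + 1/3
p(s) = 0·L_0 + 6·L_1 + 4·L_2
  0·L_0(s) = 0
  6·L_1(s) = -12s^2 + 30s - 12
  4·L_2(s) = (8/3)s^2 - 4s + 4/3
Adding term by term: -(28/3)s^2 + 26s - 32/3

p(s) = -(28/3)s^2 + 26s - 32/3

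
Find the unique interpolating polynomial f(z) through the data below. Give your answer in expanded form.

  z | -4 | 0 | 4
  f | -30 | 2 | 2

f(z) = -z^2 + 4z + 2

Build the Lagrange basis polynomials:
L_0(z) = z(z - 4) / [32] = (1/32)z^2 - (1/8)z
L_1(z) = (z + 4)(z - 4) / [-16] = -(1/16)z^2 + 1
L_2(z) = (z + 4)z / [32] = (1/32)z^2 + (1/8)z
f(z) = (-30)·L_0 + 2·L_1 + 2·L_2
  (-30)·L_0(z) = -(15/16)z^2 + (15/4)z
  2·L_1(z) = -(1/8)z^2 + 2
  2·L_2(z) = (1/16)z^2 + (1/4)z
Adding term by term: -z^2 + 4z + 2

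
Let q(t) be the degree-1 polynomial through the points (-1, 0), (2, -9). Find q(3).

Evaluate each Lagrange basis at t = 3:
L_0(3) = (1)/[(-3)] = -1/3
L_1(3) = (4)/[(3)] = 4/3
Sum: 0 + (-9)·(4/3) = -12

-12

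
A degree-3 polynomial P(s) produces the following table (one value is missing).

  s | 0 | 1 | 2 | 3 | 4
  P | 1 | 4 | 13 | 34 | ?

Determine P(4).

The 4 known values determine P uniquely (degree ≤ 3).
L_0(4) = (3)·(2)·(1)/[(-1)·(-2)·(-3)] = -1
L_1(4) = (4)·(2)·(1)/[(1)·(-1)·(-2)] = 4
L_2(4) = (4)·(3)·(1)/[(2)·(1)·(-1)] = -6
L_3(4) = (4)·(3)·(2)/[(3)·(2)·(1)] = 4
Sum: 1·(-1) + 4·(4) + 13·(-6) + 34·(4) = 73

73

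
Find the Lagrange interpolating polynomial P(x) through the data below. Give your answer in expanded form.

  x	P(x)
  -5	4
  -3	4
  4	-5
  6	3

P(x) = (46/693)x^3 + (85/693)x^2 - (1574/693)x - 491/231

L_0(x) = (x + 3)(x - 4)(x - 6) / [-198] = -(1/198)x^3 + (7/198)x^2 + (1/33)x - 4/11
L_1(x) = (x + 5)(x - 4)(x - 6) / [126] = (1/126)x^3 - (5/126)x^2 - (13/63)x + 20/21
L_2(x) = (x + 5)(x + 3)(x - 6) / [-126] = -(1/126)x^3 - (1/63)x^2 + (11/42)x + 5/7
L_3(x) = (x + 5)(x + 3)(x - 4) / [198] = (1/198)x^3 + (2/99)x^2 - (17/198)x - 10/33
P(x) = 4·L_0 + 4·L_1 + (-5)·L_2 + 3·L_3
  4·L_0(x) = -(2/99)x^3 + (14/99)x^2 + (4/33)x - 16/11
  4·L_1(x) = (2/63)x^3 - (10/63)x^2 - (52/63)x + 80/21
  (-5)·L_2(x) = (5/126)x^3 + (5/63)x^2 - (55/42)x - 25/7
  3·L_3(x) = (1/66)x^3 + (2/33)x^2 - (17/66)x - 10/11
Adding term by term: (46/693)x^3 + (85/693)x^2 - (1574/693)x - 491/231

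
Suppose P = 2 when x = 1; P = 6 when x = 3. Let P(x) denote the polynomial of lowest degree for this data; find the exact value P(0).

L_0(0) = (-3)/[(-2)] = 3/2
L_1(0) = (-1)/[(2)] = -1/2
Sum: 2·(3/2) + 6·(-1/2) = 0

0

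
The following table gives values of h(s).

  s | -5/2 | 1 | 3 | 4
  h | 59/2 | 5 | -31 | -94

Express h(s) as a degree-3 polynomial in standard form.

L_0(s) = (s - 1)(s - 3)(s - 4) / [-1001/8] = -(8/1001)s^3 + (64/1001)s^2 - (152/1001)s + 96/1001
L_1(s) = (s + 5/2)(s - 3)(s - 4) / [21] = (1/21)s^3 - (3/14)s^2 - (11/42)s + 10/7
L_2(s) = (s + 5/2)(s - 1)(s - 4) / [-11] = -(1/11)s^3 + (5/22)s^2 + (17/22)s - 10/11
L_3(s) = (s + 5/2)(s - 1)(s - 3) / [39/2] = (2/39)s^3 - (1/13)s^2 - (14/39)s + 5/13
h(s) = (59/2)·L_0 + 5·L_1 + (-31)·L_2 + (-94)·L_3
  (59/2)·L_0(s) = -(236/1001)s^3 + (1888/1001)s^2 - (4484/1001)s + 2832/1001
  5·L_1(s) = (5/21)s^3 - (15/14)s^2 - (55/42)s + 50/7
  (-31)·L_2(s) = (31/11)s^3 - (155/22)s^2 - (527/22)s + 310/11
  (-94)·L_3(s) = -(188/39)s^3 + (94/13)s^2 + (1316/39)s - 470/13
Adding term by term: -2s^3 + s^2 + 4s + 2

h(s) = -2s^3 + s^2 + 4s + 2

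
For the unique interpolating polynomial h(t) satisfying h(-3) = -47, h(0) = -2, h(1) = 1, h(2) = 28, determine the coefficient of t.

L_0(t) = t(t - 1)(t - 2) / [-60] = -(1/60)t^3 + (1/20)t^2 - (1/30)t
L_1(t) = (t + 3)(t - 1)(t - 2) / [6] = (1/6)t^3 - (7/6)t + 1
L_2(t) = (t + 3)t(t - 2) / [-4] = -(1/4)t^3 - (1/4)t^2 + (3/2)t
L_3(t) = (t + 3)t(t - 1) / [10] = (1/10)t^3 + (1/5)t^2 - (3/10)t
h(t) = (-47)·L_0 + (-2)·L_1 + 1·L_2 + 28·L_3
Only the coefficient of t is needed; take it from each L_i and combine:
(-47)·(-1/30) + (-2)·(-7/6) + 1·(3/2) + 28·(-3/10) = -3

-3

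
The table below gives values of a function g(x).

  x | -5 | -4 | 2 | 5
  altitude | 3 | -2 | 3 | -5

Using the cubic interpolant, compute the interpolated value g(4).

Evaluate each Lagrange basis at x = 4:
L_0(4) = (8)·(2)·(-1)/[(-1)·(-7)·(-10)] = 8/35
L_1(4) = (9)·(2)·(-1)/[(1)·(-6)·(-9)] = -1/3
L_2(4) = (9)·(8)·(-1)/[(7)·(6)·(-3)] = 4/7
L_3(4) = (9)·(8)·(2)/[(10)·(9)·(3)] = 8/15
Sum: 3·(8/35) + (-2)·(-1/3) + 3·(4/7) + (-5)·(8/15) = 2/5

2/5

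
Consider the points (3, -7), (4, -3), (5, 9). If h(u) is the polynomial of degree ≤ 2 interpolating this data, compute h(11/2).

Using Newton's divided-difference form:
h[3,4] = (-3 - (-7)) / (4 - 3) = 4
h[4,5] = (9 - (-3)) / (5 - 4) = 12
h[3,4,5] = (12 - 4) / (5 - 3) = 4
h(11/2) = -7 + 4·(5/2) + 4·(5/2)·(3/2) = 18

18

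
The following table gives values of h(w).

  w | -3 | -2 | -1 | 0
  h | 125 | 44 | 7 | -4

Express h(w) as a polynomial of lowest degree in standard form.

Build the Lagrange basis polynomials:
L_0(w) = (w + 2)(w + 1)w / [-6] = -(1/6)w^3 - (1/2)w^2 - (1/3)w
L_1(w) = (w + 3)(w + 1)w / [2] = (1/2)w^3 + 2w^2 + (3/2)w
L_2(w) = (w + 3)(w + 2)w / [-2] = -(1/2)w^3 - (5/2)w^2 - 3w
L_3(w) = (w + 3)(w + 2)(w + 1) / [6] = (1/6)w^3 + w^2 + (11/6)w + 1
h(w) = 125·L_0 + 44·L_1 + 7·L_2 + (-4)·L_3
  125·L_0(w) = -(125/6)w^3 - (125/2)w^2 - (125/3)w
  44·L_1(w) = 22w^3 + 88w^2 + 66w
  7·L_2(w) = -(7/2)w^3 - (35/2)w^2 - 21w
  (-4)·L_3(w) = -(2/3)w^3 - 4w^2 - (22/3)w - 4
Adding term by term: -3w^3 + 4w^2 - 4w - 4

h(w) = -3w^3 + 4w^2 - 4w - 4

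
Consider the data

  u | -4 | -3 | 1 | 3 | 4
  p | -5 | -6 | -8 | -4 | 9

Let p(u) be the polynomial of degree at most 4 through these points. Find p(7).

Evaluate each Lagrange basis at u = 7:
L_0(7) = (10)·(6)·(4)·(3)/[(-1)·(-5)·(-7)·(-8)] = 18/7
L_1(7) = (11)·(6)·(4)·(3)/[(1)·(-4)·(-6)·(-7)] = -33/7
L_2(7) = (11)·(10)·(4)·(3)/[(5)·(4)·(-2)·(-3)] = 11
L_3(7) = (11)·(10)·(6)·(3)/[(7)·(6)·(2)·(-1)] = -165/7
L_4(7) = (11)·(10)·(6)·(4)/[(8)·(7)·(3)·(1)] = 110/7
Sum: (-5)·(18/7) + (-6)·(-33/7) + (-8)·(11) + (-4)·(-165/7) + 9·(110/7) = 1142/7

1142/7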